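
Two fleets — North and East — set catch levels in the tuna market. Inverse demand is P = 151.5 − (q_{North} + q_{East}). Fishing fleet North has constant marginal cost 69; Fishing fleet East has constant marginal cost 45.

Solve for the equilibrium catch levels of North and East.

19.5, 43.5

Fishing fleet North's profit: π = q_{North}(151.5 − (q_{North} + q_{East})) − 69q_{North}.
∂π/∂q_{North} = 82.5 − 2q_{North} − q_{East} = 0, so q_{North} = 41.25 − 0.5q_{East}.
By the same steps for East: q_{East} = 53.25 − 0.5q_{North}.
Substituting the second reaction function into the first: q_{North} = 41.25 − 0.5(53.25 − 0.5q_{North}), which gives 0.75q_{North} = 14.625 ⇒ q_{North} = 19.5.
Then q_{East} = 53.25 − 0.5·19.5 = 43.5.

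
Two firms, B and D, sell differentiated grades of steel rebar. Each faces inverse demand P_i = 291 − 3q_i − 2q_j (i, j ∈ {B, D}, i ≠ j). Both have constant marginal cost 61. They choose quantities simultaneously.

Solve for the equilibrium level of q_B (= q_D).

28.75

Firm B's profit: π = q_B(291 − 3q_B − 2q_D) − 61q_B.
∂π/∂q_B = 230 − 6q_B − 2q_D = 0 ⇒ q_B = 115/3 − (1/3)q_D.
By symmetry q_D = q_B; substituting into the reaction function, (4/3)q_B = 115/3 and q_B = 28.75.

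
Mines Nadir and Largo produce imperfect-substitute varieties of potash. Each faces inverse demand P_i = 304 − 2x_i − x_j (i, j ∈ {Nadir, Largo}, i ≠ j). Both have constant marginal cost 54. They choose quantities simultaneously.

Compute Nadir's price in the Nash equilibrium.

154

Mine Nadir's profit: π = x_{Nadir}(304 − 2x_{Nadir} − x_{Largo}) − 54x_{Nadir}.
∂π/∂x_{Nadir} = 250 − 4x_{Nadir} − x_{Largo} = 0 ⇒ x_{Nadir} = 62.5 − 0.25x_{Largo}.
The game is symmetric, so in equilibrium x_{Largo} = x_{Nadir}: the reaction function gives 1.25x_{Nadir} = 62.5, hence x_{Nadir} = 50.
P_{Nadir} = 304 − 2·50 − 50 = 154.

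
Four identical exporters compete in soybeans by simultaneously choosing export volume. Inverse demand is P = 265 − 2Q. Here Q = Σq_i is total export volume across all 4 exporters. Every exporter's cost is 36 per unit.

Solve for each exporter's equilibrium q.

22.9

A representative exporter's profit is π_i = q_i(265 − 2Q) − 36q_i, with Q = q_i + Σ_{j≠i} q_j.
First-order condition: 229 − 4q_i − 2Σ_{j≠i} q_j = 0.
In a symmetric equilibrium every exporter chooses the same q, so Σ_{j≠i} q_j = 3q. The condition becomes 229 − 10q = 0, giving q = 229/10 = 22.9.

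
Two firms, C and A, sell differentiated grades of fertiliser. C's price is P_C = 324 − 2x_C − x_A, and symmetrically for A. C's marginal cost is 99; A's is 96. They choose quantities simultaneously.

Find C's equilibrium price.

188.6

Firm C's profit: π = x_C(324 − 2x_C − x_A) − 99x_C.
∂π/∂x_C = 225 − 4x_C − x_A = 0 ⇒ x_C = 56.25 − 0.25x_A.
Similarly x_A = 57 − 0.25x_C.
Solving the two reaction functions simultaneously: (1 − (−0.25)(−0.25))x_C = 56.25 − 0.25·57, so 0.9375x_C = 42 and x_C = 44.8.
Then x_A = 57 − 0.25·44.8 = 45.8.
P_C = 324 − 2·44.8 − 45.8 = 188.6.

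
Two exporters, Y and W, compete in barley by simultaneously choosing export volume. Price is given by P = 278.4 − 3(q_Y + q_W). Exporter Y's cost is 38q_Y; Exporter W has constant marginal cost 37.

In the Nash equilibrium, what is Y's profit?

2122.68

Exporter Y's profit: π = q_Y(278.4 − 3(q_Y + q_W)) − 38q_Y.
∂π/∂q_Y = 240.4 − 6q_Y − 3q_W = 0, so q_Y = 601/15 − 0.5q_W.
By the same steps for W: q_W = 1207/30 − 0.5q_Y.
Plugging q_W into Y's best response: q_Y = 601/15 − 0.5(1207/30 − 0.5q_Y) ⇒ 0.75q_Y = 19.95, so q_Y = 26.6.
Then q_W = 1207/30 − 0.5·26.6 = 404/15.
Price P = 278.4 − 3·(803/15) = 117.8.
Y's profit: (117.8 − 38)·26.6 = 2122.68.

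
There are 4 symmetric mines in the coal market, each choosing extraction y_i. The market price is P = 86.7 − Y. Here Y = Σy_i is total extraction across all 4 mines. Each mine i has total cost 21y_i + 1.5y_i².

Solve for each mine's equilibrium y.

A representative mine's profit is π_i = y_i(86.7 − Y) − 21y_i − 1.5y_i², with Y = y_i + Σ_{j≠i} y_j.
First-order condition: 65.7 − 5y_i − Σ_{j≠i} y_j = 0.
With identical mines, set every y_j = y: then 65.7 − 5y − 3y = 0, i.e. y = 65.7/8 = 8.2125.

8.2125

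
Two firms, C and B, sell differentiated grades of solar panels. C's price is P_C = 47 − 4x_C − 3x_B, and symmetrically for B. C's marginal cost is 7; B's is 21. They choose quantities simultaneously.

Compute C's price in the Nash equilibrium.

24.6

Firm C's profit: π = x_C(47 − 4x_C − 3x_B) − 7x_C.
∂π/∂x_C = 40 − 8x_C − 3x_B = 0 ⇒ x_C = 5 − 0.375x_B.
Similarly x_B = 3.25 − 0.375x_C.
Substituting the second reaction function into the first: x_C = 5 − 0.375(3.25 − 0.375x_C), which gives (55/64)x_C = 121/32 ⇒ x_C = 4.4.
Then x_B = 3.25 − 0.375·4.4 = 1.6.
P_C = 47 − 4·4.4 − 3·1.6 = 24.6.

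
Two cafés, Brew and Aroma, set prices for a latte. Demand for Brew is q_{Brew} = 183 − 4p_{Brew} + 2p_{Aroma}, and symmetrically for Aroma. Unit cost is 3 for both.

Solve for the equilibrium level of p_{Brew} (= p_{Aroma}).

Brew's profit: π = (p_{Brew} − 3)(183 − 4p_{Brew} + 2p_{Aroma}).
∂π/∂p_{Brew} = 195 − 8p_{Brew} + 2p_{Aroma} = 0 ⇒ p_{Brew} = 24.375 + 0.25p_{Aroma}.
Setting p_{Brew} = p_{Aroma} in the reaction function: p_{Brew} = 24.375 + 0.25p_{Brew}, so p_{Brew} = 24.375 / 0.75 = 32.5.

32.5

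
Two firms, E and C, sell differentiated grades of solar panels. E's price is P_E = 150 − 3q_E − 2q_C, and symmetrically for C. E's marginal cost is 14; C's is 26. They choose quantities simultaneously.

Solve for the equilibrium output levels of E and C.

17.75, 14.75

Firm E's profit: π = q_E(150 − 3q_E − 2q_C) − 14q_E.
∂π/∂q_E = 136 − 6q_E − 2q_C = 0 ⇒ q_E = 68/3 − (1/3)q_C.
Similarly q_C = 62/3 − (1/3)q_E.
Solving the two reaction functions simultaneously: (1 − (−1/3)(−1/3))q_E = 68/3 − (1/3)·(62/3), so (8/9)q_E = 142/9 and q_E = 17.75.
Then q_C = 62/3 − (1/3)·17.75 = 14.75.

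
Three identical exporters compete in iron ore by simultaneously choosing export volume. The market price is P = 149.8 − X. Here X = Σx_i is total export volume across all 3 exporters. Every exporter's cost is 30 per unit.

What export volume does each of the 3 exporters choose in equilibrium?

A representative exporter's profit is π_i = x_i(149.8 − X) − 30x_i, with X = x_i + Σ_{j≠i} x_j.
First-order condition: 119.8 − 2x_i − Σ_{j≠i} x_j = 0.
In a symmetric equilibrium every exporter chooses the same x, so Σ_{j≠i} x_j = 2x. The condition becomes 119.8 − 4x = 0, giving x = 119.8/4 = 29.95.

29.95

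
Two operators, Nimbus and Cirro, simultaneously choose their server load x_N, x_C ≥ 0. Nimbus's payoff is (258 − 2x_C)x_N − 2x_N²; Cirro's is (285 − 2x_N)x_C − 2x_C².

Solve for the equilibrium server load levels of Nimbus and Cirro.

38.5, 52

Expanding Nimbus's payoff: 258x_N − 2x_Cx_N − 2x_N².
∂π/∂x_N = 258 − 2x_C − 4x_N = 0, so x_N = 64.5 − 0.5x_C.
Likewise for Cirro: x_C = 71.25 − 0.5x_N.
Plugging x_C into Nimbus's best response: x_N = 64.5 − 0.5(71.25 − 0.5x_N) ⇒ 0.75x_N = 28.875, so x_N = 38.5.
Then x_C = 71.25 − 0.5·38.5 = 52.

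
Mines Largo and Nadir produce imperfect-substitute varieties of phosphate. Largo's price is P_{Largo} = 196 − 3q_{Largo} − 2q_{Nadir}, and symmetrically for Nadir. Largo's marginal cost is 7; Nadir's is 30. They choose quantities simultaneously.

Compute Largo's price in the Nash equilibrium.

Mine Largo's profit: π = q_{Largo}(196 − 3q_{Largo} − 2q_{Nadir}) − 7q_{Largo}.
∂π/∂q_{Largo} = 189 − 6q_{Largo} − 2q_{Nadir} = 0 ⇒ q_{Largo} = 31.5 − (1/3)q_{Nadir}.
Similarly q_{Nadir} = 83/3 − (1/3)q_{Largo}.
Substituting the second reaction function into the first: q_{Largo} = 31.5 − (1/3)(83/3 − (1/3)q_{Largo}), which gives (8/9)q_{Largo} = 401/18 ⇒ q_{Largo} = 25.0625.
Then q_{Nadir} = 83/3 − (1/3)·25.0625 = 19.3125.
P_{Largo} = 196 − 3·25.0625 − 2·19.3125 = 82.1875.

82.1875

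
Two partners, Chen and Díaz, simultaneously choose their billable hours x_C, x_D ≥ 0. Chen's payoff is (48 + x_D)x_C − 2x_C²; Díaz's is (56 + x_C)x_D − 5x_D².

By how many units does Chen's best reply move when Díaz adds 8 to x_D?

Expanding Chen's payoff: 48x_C + x_Dx_C − 2x_C².
∂π/∂x_C = 48 + x_D − 4x_C = 0, so x_C = 12 + 0.25x_D.
The reaction-function slope is 0.25, so an 8-unit rise in x_D moves x_C by 0.25 × 8 = 2. Chen's best response rises — the actions are strategic complements.

2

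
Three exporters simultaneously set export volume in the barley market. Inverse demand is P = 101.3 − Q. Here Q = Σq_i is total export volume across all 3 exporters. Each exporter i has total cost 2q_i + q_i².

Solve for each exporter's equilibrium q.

16.55

A representative exporter's profit is π_i = q_i(101.3 − Q) − 2q_i − q_i², with Q = q_i + Σ_{j≠i} q_j.
First-order condition: 99.3 − 4q_i − Σ_{j≠i} q_j = 0.
In a symmetric equilibrium every exporter chooses the same q, so Σ_{j≠i} q_j = 2q. The condition becomes 99.3 − 6q = 0, giving q = 99.3/6 = 16.55.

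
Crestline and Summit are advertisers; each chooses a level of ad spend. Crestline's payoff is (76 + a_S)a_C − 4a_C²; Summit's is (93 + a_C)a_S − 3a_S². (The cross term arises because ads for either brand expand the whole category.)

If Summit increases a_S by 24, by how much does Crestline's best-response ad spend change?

Expanding Crestline's payoff: 76a_C + a_Sa_C − 4a_C².
∂π/∂a_C = 76 + a_S − 8a_C = 0, so a_C = 9.5 + 0.125a_S.
The reaction-function slope is 0.125, so a 24-unit rise in a_S moves a_C by 0.125 × 24 = 3. Crestline's best response rises — the actions are strategic complements.

3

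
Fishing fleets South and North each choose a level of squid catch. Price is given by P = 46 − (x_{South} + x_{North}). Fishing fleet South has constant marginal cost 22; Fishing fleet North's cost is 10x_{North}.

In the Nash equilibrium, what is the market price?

26

Fishing fleet South's profit: π = x_{South}(46 − (x_{South} + x_{North})) − 22x_{South}.
∂π/∂x_{South} = 24 − 2x_{South} − x_{North} = 0, so x_{South} = 12 − 0.5x_{North}.
By the same steps for North: x_{North} = 18 − 0.5x_{South}.
Substituting the second reaction function into the first: x_{South} = 12 − 0.5(18 − 0.5x_{South}), which gives 0.75x_{South} = 3 ⇒ x_{South} = 4.
Then x_{North} = 18 − 0.5·4 = 16.
Equilibrium price: P = 46 − 20 = 26.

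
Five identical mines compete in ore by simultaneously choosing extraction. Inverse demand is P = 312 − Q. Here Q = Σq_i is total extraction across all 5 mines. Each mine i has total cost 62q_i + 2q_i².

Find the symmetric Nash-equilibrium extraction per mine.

A representative mine's profit is π_i = q_i(312 − Q) − 62q_i − 2q_i², with Q = q_i + Σ_{j≠i} q_j.
First-order condition: 250 − 6q_i − Σ_{j≠i} q_j = 0.
Imposing symmetry (q_j = q for all j) turns Σ_{j≠i} q_j into 4q, so 250 = 10q and q = 25.

25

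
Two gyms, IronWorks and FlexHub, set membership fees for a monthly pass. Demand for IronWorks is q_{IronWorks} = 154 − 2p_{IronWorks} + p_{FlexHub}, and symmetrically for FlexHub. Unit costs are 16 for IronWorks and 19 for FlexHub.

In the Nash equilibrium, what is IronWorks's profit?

4305.92

IronWorks's profit: π = (p_{IronWorks} − 16)(154 − 2p_{IronWorks} + p_{FlexHub}).
∂π/∂p_{IronWorks} = 186 − 4p_{IronWorks} + p_{FlexHub} = 0 ⇒ p_{IronWorks} = 46.5 + 0.25p_{FlexHub}.
Similarly p_{FlexHub} = 48 + 0.25p_{IronWorks}.
Plugging p_{FlexHub} into IronWorks's best response: p_{IronWorks} = 46.5 + 0.25(48 + 0.25p_{IronWorks}) ⇒ 0.9375p_{IronWorks} = 58.5, so p_{IronWorks} = 62.4.
Then p_{FlexHub} = 48 + 0.25·62.4 = 63.6.
q_{IronWorks} = 154 − 2·62.4 + 63.6 = 92.8.
Profit = (62.4 − 16)·92.8 = 4305.92.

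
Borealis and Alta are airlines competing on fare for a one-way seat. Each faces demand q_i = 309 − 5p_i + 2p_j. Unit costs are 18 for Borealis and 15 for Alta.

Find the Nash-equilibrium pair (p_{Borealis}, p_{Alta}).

49.5625, 48.3125

Borealis's profit: π = (p_{Borealis} − 18)(309 − 5p_{Borealis} + 2p_{Alta}).
∂π/∂p_{Borealis} = 399 − 10p_{Borealis} + 2p_{Alta} = 0 ⇒ p_{Borealis} = 39.9 + 0.2p_{Alta}.
Similarly p_{Alta} = 38.4 + 0.2p_{Borealis}.
Substituting the second reaction function into the first: p_{Borealis} = 39.9 + 0.2(38.4 + 0.2p_{Borealis}), which gives 0.96p_{Borealis} = 47.58 ⇒ p_{Borealis} = 49.5625.
Then p_{Alta} = 38.4 + 0.2·49.5625 = 48.3125.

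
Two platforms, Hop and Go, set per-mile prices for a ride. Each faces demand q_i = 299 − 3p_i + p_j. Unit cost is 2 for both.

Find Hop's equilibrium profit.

10443

Hop's profit: π = (p_{Hop} − 2)(299 − 3p_{Hop} + p_{Go}).
∂π/∂p_{Hop} = 305 − 6p_{Hop} + p_{Go} = 0 ⇒ p_{Hop} = 305/6 + (1/6)p_{Go}.
By symmetry p_{Go} = p_{Hop}; substituting into the reaction function, (5/6)p_{Hop} = 305/6 and p_{Hop} = 61.
q_{Hop} = 299 − 3·61 + 61 = 177.
Profit = (61 − 2)·177 = 10443.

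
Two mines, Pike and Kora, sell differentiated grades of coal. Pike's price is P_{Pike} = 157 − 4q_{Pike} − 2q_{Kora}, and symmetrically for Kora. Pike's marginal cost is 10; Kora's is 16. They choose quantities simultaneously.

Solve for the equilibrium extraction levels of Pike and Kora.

Mine Pike's profit: π = q_{Pike}(157 − 4q_{Pike} − 2q_{Kora}) − 10q_{Pike}.
∂π/∂q_{Pike} = 147 − 8q_{Pike} − 2q_{Kora} = 0 ⇒ q_{Pike} = 18.375 − 0.25q_{Kora}.
Similarly q_{Kora} = 17.625 − 0.25q_{Pike}.
Substituting the second reaction function into the first: q_{Pike} = 18.375 − 0.25(17.625 − 0.25q_{Pike}), which gives 0.9375q_{Pike} = 447/32 ⇒ q_{Pike} = 14.9.
Then q_{Kora} = 17.625 − 0.25·14.9 = 13.9.

14.9, 13.9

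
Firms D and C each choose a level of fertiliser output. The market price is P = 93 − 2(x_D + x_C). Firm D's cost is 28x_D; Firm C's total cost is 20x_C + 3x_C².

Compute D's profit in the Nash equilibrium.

Firm D's profit: π = x_D(93 − 2(x_D + x_C)) − 28x_D.
∂π/∂x_D = 65 − 4x_D − 2x_C = 0, so x_D = 16.25 − 0.5x_C.
For C: ∂π/∂x_C = 73 − 10x_C − 2x_D = 0 ⇒ x_C = 7.3 − 0.2x_D.
Solving the two reaction functions simultaneously: (1 − (−0.5)(−0.2))x_D = 16.25 − 0.5·7.3, so 0.9x_D = 12.6 and x_D = 14.
Then x_C = 7.3 − 0.2·14 = 4.5.
Price P = 93 − 2·18.5 = 56.
D's profit: (56 − 28)·14 = 392.

392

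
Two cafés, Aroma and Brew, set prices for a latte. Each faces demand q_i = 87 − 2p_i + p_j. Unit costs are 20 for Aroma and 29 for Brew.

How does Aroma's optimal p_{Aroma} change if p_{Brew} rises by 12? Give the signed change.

3

Aroma's profit: π = (p_{Aroma} − 20)(87 − 2p_{Aroma} + p_{Brew}).
∂π/∂p_{Aroma} = 127 − 4p_{Aroma} + p_{Brew} = 0 ⇒ p_{Aroma} = 31.75 + 0.25p_{Brew}.
The reaction-function slope is 0.25, so a 12-unit rise in p_{Brew} moves p_{Aroma} by 0.25 × 12 = 3. Aroma's best response rises — the actions are strategic complements.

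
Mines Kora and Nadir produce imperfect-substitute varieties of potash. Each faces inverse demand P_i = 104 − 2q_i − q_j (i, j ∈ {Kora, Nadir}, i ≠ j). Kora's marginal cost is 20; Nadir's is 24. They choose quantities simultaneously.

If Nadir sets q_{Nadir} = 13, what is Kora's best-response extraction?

17.75

Mine Kora's profit: π = q_{Kora}(104 − 2q_{Kora} − q_{Nadir}) − 20q_{Kora}.
∂π/∂q_{Kora} = 84 − 4q_{Kora} − q_{Nadir} = 0 ⇒ q_{Kora} = 21 − 0.25q_{Nadir}.
At q_{Nadir} = 13: q_{Kora} = 21 − 0.25·13 = 17.75.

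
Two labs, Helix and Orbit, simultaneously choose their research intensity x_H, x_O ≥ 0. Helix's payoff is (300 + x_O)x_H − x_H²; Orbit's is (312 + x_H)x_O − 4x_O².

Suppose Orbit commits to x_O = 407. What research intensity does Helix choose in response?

Expanding Helix's payoff: 300x_H + x_Ox_H − x_H².
∂π/∂x_H = 300 + x_O − 2x_H = 0, so x_H = 150 + 0.5x_O.
At x_O = 407: x_H = 150 + 0.5·407 = 353.5.

353.5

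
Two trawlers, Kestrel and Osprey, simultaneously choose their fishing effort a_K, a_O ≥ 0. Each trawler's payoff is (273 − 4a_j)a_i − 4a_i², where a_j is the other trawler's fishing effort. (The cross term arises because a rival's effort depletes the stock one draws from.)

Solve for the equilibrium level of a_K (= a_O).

22.75

Kestrel's payoff is (273 − 4a_O)a_K − 4a_K².
∂π/∂a_K = 273 − 4a_O − 8a_K = 0, so a_K = 34.125 − 0.5a_O.
By symmetry a_O = a_K; substituting into the reaction function, 1.5a_K = 34.125 and a_K = 22.75.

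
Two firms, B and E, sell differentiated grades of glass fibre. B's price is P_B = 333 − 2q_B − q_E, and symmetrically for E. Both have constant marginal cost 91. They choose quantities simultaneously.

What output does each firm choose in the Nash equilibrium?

Firm B's profit: π = q_B(333 − 2q_B − q_E) − 91q_B.
∂π/∂q_B = 242 − 4q_B − q_E = 0 ⇒ q_B = 60.5 − 0.25q_E.
The game is symmetric, so in equilibrium q_E = q_B: the reaction function gives 1.25q_B = 60.5, hence q_B = 48.4.

48.4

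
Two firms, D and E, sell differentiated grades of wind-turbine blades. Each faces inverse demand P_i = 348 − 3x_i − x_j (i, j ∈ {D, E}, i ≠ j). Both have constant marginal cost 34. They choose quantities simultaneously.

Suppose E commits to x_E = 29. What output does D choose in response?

47.5

Firm D's profit: π = x_D(348 − 3x_D − x_E) − 34x_D.
∂π/∂x_D = 314 − 6x_D − x_E = 0 ⇒ x_D = 157/3 − (1/6)x_E.
At x_E = 29: x_D = 157/3 − (1/6)·29 = 47.5.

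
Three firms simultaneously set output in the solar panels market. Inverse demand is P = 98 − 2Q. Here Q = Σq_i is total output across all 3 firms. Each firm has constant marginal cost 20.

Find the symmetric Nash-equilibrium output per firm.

A representative firm's profit is π_i = q_i(98 − 2Q) − 20q_i, with Q = q_i + Σ_{j≠i} q_j.
First-order condition: 78 − 4q_i − 2Σ_{j≠i} q_j = 0.
Imposing symmetry (q_j = q for all j) turns Σ_{j≠i} q_j into 2q, so 78 = 8q and q = 9.75.

9.75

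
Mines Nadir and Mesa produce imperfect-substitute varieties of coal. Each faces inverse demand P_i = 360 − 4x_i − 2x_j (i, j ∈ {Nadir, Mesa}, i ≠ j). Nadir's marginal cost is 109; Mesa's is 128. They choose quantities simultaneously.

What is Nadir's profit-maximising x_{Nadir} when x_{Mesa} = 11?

28.625

Mine Nadir's profit: π = x_{Nadir}(360 − 4x_{Nadir} − 2x_{Mesa}) − 109x_{Nadir}.
∂π/∂x_{Nadir} = 251 − 8x_{Nadir} − 2x_{Mesa} = 0 ⇒ x_{Nadir} = 31.375 − 0.25x_{Mesa}.
At x_{Mesa} = 11: x_{Nadir} = 31.375 − 0.25·11 = 28.625.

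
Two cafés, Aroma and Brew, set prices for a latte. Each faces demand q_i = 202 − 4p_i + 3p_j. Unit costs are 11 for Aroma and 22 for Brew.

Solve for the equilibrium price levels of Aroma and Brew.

51.6, 55.6

Aroma's profit: π = (p_{Aroma} − 11)(202 − 4p_{Aroma} + 3p_{Brew}).
∂π/∂p_{Aroma} = 246 − 8p_{Aroma} + 3p_{Brew} = 0 ⇒ p_{Aroma} = 30.75 + 0.375p_{Brew}.
Similarly p_{Brew} = 36.25 + 0.375p_{Aroma}.
Plugging p_{Brew} into Aroma's best response: p_{Aroma} = 30.75 + 0.375(36.25 + 0.375p_{Aroma}) ⇒ (55/64)p_{Aroma} = 1419/32, so p_{Aroma} = 51.6.
Then p_{Brew} = 36.25 + 0.375·51.6 = 55.6.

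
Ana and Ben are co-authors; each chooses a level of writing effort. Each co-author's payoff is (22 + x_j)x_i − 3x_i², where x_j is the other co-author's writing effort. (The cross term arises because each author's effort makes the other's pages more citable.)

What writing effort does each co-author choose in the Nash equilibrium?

Ana's payoff is (22 + x_B)x_A − 3x_A².
∂π/∂x_A = 22 + x_B − 6x_A = 0, so x_A = 11/3 + (1/6)x_B.
Setting x_A = x_B in the reaction function: x_A = 11/3 + (1/6)x_A, so x_A = (11/3) / (5/6) = 4.4.

4.4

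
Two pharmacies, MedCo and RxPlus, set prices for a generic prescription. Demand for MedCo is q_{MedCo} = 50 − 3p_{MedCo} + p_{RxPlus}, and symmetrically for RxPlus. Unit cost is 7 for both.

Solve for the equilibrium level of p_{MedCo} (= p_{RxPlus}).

14.2

MedCo's profit: π = (p_{MedCo} − 7)(50 − 3p_{MedCo} + p_{RxPlus}).
∂π/∂p_{MedCo} = 71 − 6p_{MedCo} + p_{RxPlus} = 0 ⇒ p_{MedCo} = 71/6 + (1/6)p_{RxPlus}.
By symmetry p_{RxPlus} = p_{MedCo}; substituting into the reaction function, (5/6)p_{MedCo} = 71/6 and p_{MedCo} = 14.2.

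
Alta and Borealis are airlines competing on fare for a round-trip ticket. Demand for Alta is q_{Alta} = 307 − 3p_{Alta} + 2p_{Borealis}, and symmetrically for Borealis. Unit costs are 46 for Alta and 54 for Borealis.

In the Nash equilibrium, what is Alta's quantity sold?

200.25

Alta's profit: π = (p_{Alta} − 46)(307 − 3p_{Alta} + 2p_{Borealis}).
∂π/∂p_{Alta} = 445 − 6p_{Alta} + 2p_{Borealis} = 0 ⇒ p_{Alta} = 445/6 + (1/3)p_{Borealis}.
Similarly p_{Borealis} = 469/6 + (1/3)p_{Alta}.
Substituting the second reaction function into the first: p_{Alta} = 445/6 + (1/3)(469/6 + (1/3)p_{Alta}), which gives (8/9)p_{Alta} = 902/9 ⇒ p_{Alta} = 112.75.
Then p_{Borealis} = 469/6 + (1/3)·112.75 = 115.75.
q_{Alta} = 307 − 3·112.75 + 2·115.75 = 200.25.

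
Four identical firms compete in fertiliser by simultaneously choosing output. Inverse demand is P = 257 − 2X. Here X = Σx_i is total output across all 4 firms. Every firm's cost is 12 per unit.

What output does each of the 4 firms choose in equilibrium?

24.5

A representative firm's profit is π_i = x_i(257 − 2X) − 12x_i, with X = x_i + Σ_{j≠i} x_j.
First-order condition: 245 − 4x_i − 2Σ_{j≠i} x_j = 0.
With identical firms, set every x_j = x: then 245 − 4x − 6x = 0, i.e. x = 245/10 = 24.5.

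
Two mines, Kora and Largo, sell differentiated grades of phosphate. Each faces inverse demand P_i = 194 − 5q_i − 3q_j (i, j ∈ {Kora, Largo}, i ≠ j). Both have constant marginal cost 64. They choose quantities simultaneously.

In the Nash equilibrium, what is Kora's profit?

Mine Kora's profit: π = q_{Kora}(194 − 5q_{Kora} − 3q_{Largo}) − 64q_{Kora}.
∂π/∂q_{Kora} = 130 − 10q_{Kora} − 3q_{Largo} = 0 ⇒ q_{Kora} = 13 − 0.3q_{Largo}.
The game is symmetric, so in equilibrium q_{Largo} = q_{Kora}: the reaction function gives 1.3q_{Kora} = 13, hence q_{Kora} = 10.
P_{Kora} = 194 − 5·10 − 3·10 = 114.
Profit = (114 − 64)·10 = 500.

500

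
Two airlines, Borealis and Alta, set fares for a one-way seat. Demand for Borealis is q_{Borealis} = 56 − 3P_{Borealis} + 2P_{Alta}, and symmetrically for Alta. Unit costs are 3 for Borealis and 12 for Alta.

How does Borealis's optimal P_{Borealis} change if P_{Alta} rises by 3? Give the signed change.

1

Borealis's profit: π = (P_{Borealis} − 3)(56 − 3P_{Borealis} + 2P_{Alta}).
∂π/∂P_{Borealis} = 65 − 6P_{Borealis} + 2P_{Alta} = 0 ⇒ P_{Borealis} = 65/6 + (1/3)P_{Alta}.
The reaction-function slope is 1/3, so a 3-unit rise in P_{Alta} moves P_{Borealis} by 1/3 × 3 = 1. Borealis's best response rises — the actions are strategic complements.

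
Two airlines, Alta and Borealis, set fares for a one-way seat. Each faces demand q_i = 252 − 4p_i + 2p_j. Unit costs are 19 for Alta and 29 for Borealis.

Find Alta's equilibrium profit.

Alta's profit: π = (p_{Alta} − 19)(252 − 4p_{Alta} + 2p_{Borealis}).
∂π/∂p_{Alta} = 328 − 8p_{Alta} + 2p_{Borealis} = 0 ⇒ p_{Alta} = 41 + 0.25p_{Borealis}.
Similarly p_{Borealis} = 46 + 0.25p_{Alta}.
Plugging p_{Borealis} into Alta's best response: p_{Alta} = 41 + 0.25(46 + 0.25p_{Alta}) ⇒ 0.9375p_{Alta} = 52.5, so p_{Alta} = 56.
Then p_{Borealis} = 46 + 0.25·56 = 60.
q_{Alta} = 252 − 4·56 + 2·60 = 148.
Profit = (56 − 19)·148 = 5476.

5476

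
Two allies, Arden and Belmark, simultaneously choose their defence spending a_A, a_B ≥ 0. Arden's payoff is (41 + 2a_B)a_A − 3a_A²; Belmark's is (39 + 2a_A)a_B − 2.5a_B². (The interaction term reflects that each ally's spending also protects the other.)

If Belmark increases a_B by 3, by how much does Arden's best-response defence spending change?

Expanding Arden's payoff: 41a_A + 2a_Ba_A − 3a_A².
∂π/∂a_A = 41 + 2a_B − 6a_A = 0, so a_A = 41/6 + (1/3)a_B.
The reaction-function slope is 1/3, so a 3-unit rise in a_B moves a_A by 1/3 × 3 = 1. Arden's best response rises — the actions are strategic complements.

1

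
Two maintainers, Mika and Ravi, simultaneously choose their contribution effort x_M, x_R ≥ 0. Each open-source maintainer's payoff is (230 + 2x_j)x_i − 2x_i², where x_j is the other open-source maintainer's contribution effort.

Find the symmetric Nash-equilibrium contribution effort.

Mika's payoff is (230 + 2x_R)x_M − 2x_M².
∂π/∂x_M = 230 + 2x_R − 4x_M = 0, so x_M = 57.5 + 0.5x_R.
Setting x_M = x_R in the reaction function: x_M = 57.5 + 0.5x_M, so x_M = 57.5 / 0.5 = 115.

115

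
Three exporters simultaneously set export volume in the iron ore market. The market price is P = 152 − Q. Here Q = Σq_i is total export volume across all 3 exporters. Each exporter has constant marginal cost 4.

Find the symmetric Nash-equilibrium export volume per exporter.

A representative exporter's profit is π_i = q_i(152 − Q) − 4q_i, with Q = q_i + Σ_{j≠i} q_j.
First-order condition: 148 − 2q_i − Σ_{j≠i} q_j = 0.
Imposing symmetry (q_j = q for all j) turns Σ_{j≠i} q_j into 2q, so 148 = 4q and q = 37.

37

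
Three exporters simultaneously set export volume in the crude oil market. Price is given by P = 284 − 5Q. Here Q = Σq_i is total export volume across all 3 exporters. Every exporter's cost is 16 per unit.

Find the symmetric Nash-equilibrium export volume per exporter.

13.4

A representative exporter's profit is π_i = q_i(284 − 5Q) − 16q_i, with Q = q_i + Σ_{j≠i} q_j.
First-order condition: 268 − 10q_i − 5Σ_{j≠i} q_j = 0.
With identical exporters, set every q_j = q: then 268 − 10q − 10q = 0, i.e. q = 268/20 = 13.4.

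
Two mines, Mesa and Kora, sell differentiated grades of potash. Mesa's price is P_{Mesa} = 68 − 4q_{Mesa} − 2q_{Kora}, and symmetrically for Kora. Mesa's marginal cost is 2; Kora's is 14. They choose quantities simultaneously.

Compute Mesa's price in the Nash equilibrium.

Mine Mesa's profit: π = q_{Mesa}(68 − 4q_{Mesa} − 2q_{Kora}) − 2q_{Mesa}.
∂π/∂q_{Mesa} = 66 − 8q_{Mesa} − 2q_{Kora} = 0 ⇒ q_{Mesa} = 8.25 − 0.25q_{Kora}.
Similarly q_{Kora} = 6.75 − 0.25q_{Mesa}.
Solving the two reaction functions simultaneously: (1 − (−0.25)(−0.25))q_{Mesa} = 8.25 − 0.25·6.75, so 0.9375q_{Mesa} = 6.5625 and q_{Mesa} = 7.
Then q_{Kora} = 6.75 − 0.25·7 = 5.
P_{Mesa} = 68 − 4·7 − 2·5 = 30.

30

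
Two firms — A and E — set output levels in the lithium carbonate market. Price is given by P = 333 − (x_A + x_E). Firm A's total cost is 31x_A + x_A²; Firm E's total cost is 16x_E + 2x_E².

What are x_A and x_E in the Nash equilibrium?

65, 42

Firm A's profit: π = x_A(333 − (x_A + x_E)) − 31x_A − x_A².
∂π/∂x_A = 302 − 4x_A − x_E = 0, so x_A = 75.5 − 0.25x_E.
For E: ∂π/∂x_E = 317 − 6x_E − x_A = 0 ⇒ x_E = 317/6 − (1/6)x_A.
Solving the two reaction functions simultaneously: (1 − (−0.25)(−1/6))x_A = 75.5 − 0.25·(317/6), so (23/24)x_A = 1495/24 and x_A = 65.
Then x_E = 317/6 − (1/6)·65 = 42.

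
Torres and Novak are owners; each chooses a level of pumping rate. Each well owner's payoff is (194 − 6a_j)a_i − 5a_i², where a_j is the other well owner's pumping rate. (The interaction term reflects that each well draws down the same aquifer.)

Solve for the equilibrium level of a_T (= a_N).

12.125

Torres's payoff is (194 − 6a_N)a_T − 5a_T².
∂π/∂a_T = 194 − 6a_N − 10a_T = 0, so a_T = 19.4 − 0.6a_N.
The game is symmetric, so in equilibrium a_N = a_T: the reaction function gives 1.6a_T = 19.4, hence a_T = 12.125.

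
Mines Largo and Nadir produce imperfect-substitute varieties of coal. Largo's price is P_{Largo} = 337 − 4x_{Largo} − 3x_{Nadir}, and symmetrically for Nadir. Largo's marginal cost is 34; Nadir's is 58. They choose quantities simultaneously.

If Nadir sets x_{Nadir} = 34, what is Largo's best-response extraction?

Mine Largo's profit: π = x_{Largo}(337 − 4x_{Largo} − 3x_{Nadir}) − 34x_{Largo}.
∂π/∂x_{Largo} = 303 − 8x_{Largo} − 3x_{Nadir} = 0 ⇒ x_{Largo} = 37.875 − 0.375x_{Nadir}.
At x_{Nadir} = 34: x_{Largo} = 37.875 − 0.375·34 = 25.125.

25.125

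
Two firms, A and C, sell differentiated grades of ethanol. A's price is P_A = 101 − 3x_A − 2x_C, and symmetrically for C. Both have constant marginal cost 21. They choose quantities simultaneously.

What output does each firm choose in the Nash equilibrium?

10

Firm A's profit: π = x_A(101 − 3x_A − 2x_C) − 21x_A.
∂π/∂x_A = 80 − 6x_A − 2x_C = 0 ⇒ x_A = 40/3 − (1/3)x_C.
The game is symmetric, so in equilibrium x_C = x_A: the reaction function gives (4/3)x_A = 40/3, hence x_A = 10.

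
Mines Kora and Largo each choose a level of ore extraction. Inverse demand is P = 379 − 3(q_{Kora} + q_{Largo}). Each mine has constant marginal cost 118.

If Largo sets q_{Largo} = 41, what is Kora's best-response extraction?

Mine Kora's profit: π = q_{Kora}(379 − 3(q_{Kora} + q_{Largo})) − 118q_{Kora}.
∂π/∂q_{Kora} = 261 − 6q_{Kora} − 3q_{Largo} = 0, so q_{Kora} = 43.5 − 0.5q_{Largo}.
At q_{Largo} = 41: q_{Kora} = 43.5 − 0.5·41 = 23.

23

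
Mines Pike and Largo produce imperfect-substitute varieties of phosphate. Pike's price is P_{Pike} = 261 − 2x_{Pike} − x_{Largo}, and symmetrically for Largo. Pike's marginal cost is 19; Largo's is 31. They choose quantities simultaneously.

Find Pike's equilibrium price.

117.4

Mine Pike's profit: π = x_{Pike}(261 − 2x_{Pike} − x_{Largo}) − 19x_{Pike}.
∂π/∂x_{Pike} = 242 − 4x_{Pike} − x_{Largo} = 0 ⇒ x_{Pike} = 60.5 − 0.25x_{Largo}.
Similarly x_{Largo} = 57.5 − 0.25x_{Pike}.
Solving the two reaction functions simultaneously: (1 − (−0.25)(−0.25))x_{Pike} = 60.5 − 0.25·57.5, so 0.9375x_{Pike} = 46.125 and x_{Pike} = 49.2.
Then x_{Largo} = 57.5 − 0.25·49.2 = 45.2.
P_{Pike} = 261 − 2·49.2 − 45.2 = 117.4.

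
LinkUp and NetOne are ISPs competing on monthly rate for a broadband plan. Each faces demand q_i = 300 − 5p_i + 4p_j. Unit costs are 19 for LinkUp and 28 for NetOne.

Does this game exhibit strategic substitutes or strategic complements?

LinkUp's profit: π = (p_{LinkUp} − 19)(300 − 5p_{LinkUp} + 4p_{NetOne}).
∂π/∂p_{LinkUp} = 395 − 10p_{LinkUp} + 4p_{NetOne} = 0 ⇒ p_{LinkUp} = 39.5 + 0.4p_{NetOne}.
The best-response slope dp_{LinkUp}/dp_{NetOne} = 0.4 > 0: the reaction function is upward-sloping, so the choices are strategic complements.

strategic complements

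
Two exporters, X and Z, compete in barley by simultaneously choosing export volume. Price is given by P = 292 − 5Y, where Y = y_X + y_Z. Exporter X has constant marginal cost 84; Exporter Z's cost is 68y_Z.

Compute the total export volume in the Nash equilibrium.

Exporter X's profit: π = y_X(292 − 5(y_X + y_Z)) − 84y_X.
∂π/∂y_X = 208 − 10y_X − 5y_Z = 0, so y_X = 20.8 − 0.5y_Z.
By the same steps for Z: y_Z = 22.4 − 0.5y_X.
Plugging y_Z into X's best response: y_X = 20.8 − 0.5(22.4 − 0.5y_X) ⇒ 0.75y_X = 9.6, so y_X = 12.8.
Then y_Z = 22.4 − 0.5·12.8 = 16.
Total export volume: 12.8 + 16 = 28.8.

28.8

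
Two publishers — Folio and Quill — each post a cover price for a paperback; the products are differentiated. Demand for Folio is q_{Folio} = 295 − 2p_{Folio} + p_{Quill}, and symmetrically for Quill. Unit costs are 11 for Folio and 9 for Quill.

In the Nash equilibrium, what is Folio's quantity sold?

Folio's profit: π = (p_{Folio} − 11)(295 − 2p_{Folio} + p_{Quill}).
∂π/∂p_{Folio} = 317 − 4p_{Folio} + p_{Quill} = 0 ⇒ p_{Folio} = 79.25 + 0.25p_{Quill}.
Similarly p_{Quill} = 78.25 + 0.25p_{Folio}.
Substituting the second reaction function into the first: p_{Folio} = 79.25 + 0.25(78.25 + 0.25p_{Folio}), which gives 0.9375p_{Folio} = 98.8125 ⇒ p_{Folio} = 105.4.
Then p_{Quill} = 78.25 + 0.25·105.4 = 104.6.
q_{Folio} = 295 − 2·105.4 + 104.6 = 188.8.

188.8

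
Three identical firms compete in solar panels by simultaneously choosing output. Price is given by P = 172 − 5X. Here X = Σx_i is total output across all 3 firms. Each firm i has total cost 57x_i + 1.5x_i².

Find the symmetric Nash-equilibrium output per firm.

5

A representative firm's profit is π_i = x_i(172 − 5X) − 57x_i − 1.5x_i², with X = x_i + Σ_{j≠i} x_j.
First-order condition: 115 − 13x_i − 5Σ_{j≠i} x_j = 0.
Imposing symmetry (x_j = x for all j) turns Σ_{j≠i} x_j into 2x, so 115 = 23x and x = 5.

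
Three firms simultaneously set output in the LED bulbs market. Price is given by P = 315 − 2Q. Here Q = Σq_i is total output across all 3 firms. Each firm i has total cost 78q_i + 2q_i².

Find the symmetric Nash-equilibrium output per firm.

19.75

A representative firm's profit is π_i = q_i(315 − 2Q) − 78q_i − 2q_i², with Q = q_i + Σ_{j≠i} q_j.
First-order condition: 237 − 8q_i − 2Σ_{j≠i} q_j = 0.
In a symmetric equilibrium every firm chooses the same q, so Σ_{j≠i} q_j = 2q. The condition becomes 237 − 12q = 0, giving q = 237/12 = 19.75.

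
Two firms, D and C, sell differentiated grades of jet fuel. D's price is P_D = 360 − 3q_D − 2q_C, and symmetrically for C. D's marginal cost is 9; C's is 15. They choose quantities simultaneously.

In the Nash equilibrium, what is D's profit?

Firm D's profit: π = q_D(360 − 3q_D − 2q_C) − 9q_D.
∂π/∂q_D = 351 − 6q_D − 2q_C = 0 ⇒ q_D = 58.5 − (1/3)q_C.
Similarly q_C = 57.5 − (1/3)q_D.
Substituting the second reaction function into the first: q_D = 58.5 − (1/3)(57.5 − (1/3)q_D), which gives (8/9)q_D = 118/3 ⇒ q_D = 44.25.
Then q_C = 57.5 − (1/3)·44.25 = 42.75.
P_D = 360 − 3·44.25 − 2·42.75 = 141.75.
Profit = (141.75 − 9)·44.25 = 5874.1875.

5874.1875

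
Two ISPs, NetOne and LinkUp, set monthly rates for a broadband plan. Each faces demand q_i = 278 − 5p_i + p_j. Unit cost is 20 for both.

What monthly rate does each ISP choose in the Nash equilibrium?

NetOne's profit: π = (p_{NetOne} − 20)(278 − 5p_{NetOne} + p_{LinkUp}).
∂π/∂p_{NetOne} = 378 − 10p_{NetOne} + p_{LinkUp} = 0 ⇒ p_{NetOne} = 37.8 + 0.1p_{LinkUp}.
Setting p_{NetOne} = p_{LinkUp} in the reaction function: p_{NetOne} = 37.8 + 0.1p_{NetOne}, so p_{NetOne} = 37.8 / 0.9 = 42.

42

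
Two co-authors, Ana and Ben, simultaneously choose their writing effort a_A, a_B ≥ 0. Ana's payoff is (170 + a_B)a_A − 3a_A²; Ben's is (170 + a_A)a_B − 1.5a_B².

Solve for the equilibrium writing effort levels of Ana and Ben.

Expanding Ana's payoff: 170a_A + a_Ba_A − 3a_A².
∂π/∂a_A = 170 + a_B − 6a_A = 0, so a_A = 85/3 + (1/6)a_B.
Likewise for Ben: a_B = 170/3 + (1/3)a_A.
Substituting the second reaction function into the first: a_A = 85/3 + (1/6)(170/3 + (1/3)a_A), which gives (17/18)a_A = 340/9 ⇒ a_A = 40.
Then a_B = 170/3 + (1/3)·40 = 70.

40, 70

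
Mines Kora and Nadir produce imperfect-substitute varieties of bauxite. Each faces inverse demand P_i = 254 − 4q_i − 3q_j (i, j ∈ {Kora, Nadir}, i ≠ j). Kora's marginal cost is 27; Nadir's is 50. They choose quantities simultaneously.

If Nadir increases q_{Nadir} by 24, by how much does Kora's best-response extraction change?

-9

Mine Kora's profit: π = q_{Kora}(254 − 4q_{Kora} − 3q_{Nadir}) − 27q_{Kora}.
∂π/∂q_{Kora} = 227 − 8q_{Kora} − 3q_{Nadir} = 0 ⇒ q_{Kora} = 28.375 − 0.375q_{Nadir}.
The reaction-function slope is −0.375, so a 24-unit rise in q_{Nadir} moves q_{Kora} by −0.375 × 24 = −9. Kora's best response falls — the actions are strategic substitutes.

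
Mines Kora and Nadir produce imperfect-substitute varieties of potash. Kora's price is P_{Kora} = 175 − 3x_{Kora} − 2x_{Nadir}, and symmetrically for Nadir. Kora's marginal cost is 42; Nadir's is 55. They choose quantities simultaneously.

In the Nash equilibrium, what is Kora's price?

Mine Kora's profit: π = x_{Kora}(175 − 3x_{Kora} − 2x_{Nadir}) − 42x_{Kora}.
∂π/∂x_{Kora} = 133 − 6x_{Kora} − 2x_{Nadir} = 0 ⇒ x_{Kora} = 133/6 − (1/3)x_{Nadir}.
Similarly x_{Nadir} = 20 − (1/3)x_{Kora}.
Plugging x_{Nadir} into Kora's best response: x_{Kora} = 133/6 − (1/3)(20 − (1/3)x_{Kora}) ⇒ (8/9)x_{Kora} = 15.5, so x_{Kora} = 17.4375.
Then x_{Nadir} = 20 − (1/3)·17.4375 = 14.1875.
P_{Kora} = 175 − 3·17.4375 − 2·14.1875 = 94.3125.

94.3125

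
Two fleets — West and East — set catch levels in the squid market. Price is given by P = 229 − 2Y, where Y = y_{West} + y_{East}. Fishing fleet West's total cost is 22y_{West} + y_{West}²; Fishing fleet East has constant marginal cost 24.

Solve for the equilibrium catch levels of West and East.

20.9, 40.8

Fishing fleet West's profit: π = y_{West}(229 − 2(y_{West} + y_{East})) − 22y_{West} − y_{West}².
∂π/∂y_{West} = 207 − 6y_{West} − 2y_{East} = 0, so y_{West} = 34.5 − (1/3)y_{East}.
For East: ∂π/∂y_{East} = 205 − 4y_{East} − 2y_{West} = 0 ⇒ y_{East} = 51.25 − 0.5y_{West}.
Substituting the second reaction function into the first: y_{West} = 34.5 − (1/3)(51.25 − 0.5y_{West}), which gives (5/6)y_{West} = 209/12 ⇒ y_{West} = 20.9.
Then y_{East} = 51.25 − 0.5·20.9 = 40.8.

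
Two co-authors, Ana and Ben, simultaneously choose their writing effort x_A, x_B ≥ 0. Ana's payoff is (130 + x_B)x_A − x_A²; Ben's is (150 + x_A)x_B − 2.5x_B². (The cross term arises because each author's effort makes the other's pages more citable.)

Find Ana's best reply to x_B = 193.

Expanding Ana's payoff: 130x_A + x_Bx_A − x_A².
∂π/∂x_A = 130 + x_B − 2x_A = 0, so x_A = 65 + 0.5x_B.
At x_B = 193: x_A = 65 + 0.5·193 = 161.5.

161.5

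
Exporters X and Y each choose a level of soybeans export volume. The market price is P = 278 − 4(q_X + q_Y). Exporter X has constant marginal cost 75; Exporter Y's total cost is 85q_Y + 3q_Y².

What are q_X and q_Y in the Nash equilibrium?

Exporter X's profit: π = q_X(278 − 4(q_X + q_Y)) − 75q_X.
∂π/∂q_X = 203 − 8q_X − 4q_Y = 0, so q_X = 25.375 − 0.5q_Y.
For Y: ∂π/∂q_Y = 193 − 14q_Y − 4q_X = 0 ⇒ q_Y = 193/14 − (2/7)q_X.
Substituting the second reaction function into the first: q_X = 25.375 − 0.5(193/14 − (2/7)q_X), which gives (6/7)q_X = 1035/56 ⇒ q_X = 21.5625.
Then q_Y = 193/14 − (2/7)·21.5625 = 7.625.

21.5625, 7.625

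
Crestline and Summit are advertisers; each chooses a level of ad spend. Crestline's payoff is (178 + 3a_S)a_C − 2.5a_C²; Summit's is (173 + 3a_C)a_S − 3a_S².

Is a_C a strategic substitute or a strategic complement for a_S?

Expanding Crestline's payoff: 178a_C + 3a_Sa_C − 2.5a_C².
∂π/∂a_C = 178 + 3a_S − 5a_C = 0, so a_C = 35.6 + 0.6a_S.
The best-response slope da_C/da_S = 0.6 > 0: the reaction function is upward-sloping, so the choices are strategic complements.

strategic complements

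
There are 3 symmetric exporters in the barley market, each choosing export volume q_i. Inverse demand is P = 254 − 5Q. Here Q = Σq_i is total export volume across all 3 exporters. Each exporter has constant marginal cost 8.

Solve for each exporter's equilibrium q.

A representative exporter's profit is π_i = q_i(254 − 5Q) − 8q_i, with Q = q_i + Σ_{j≠i} q_j.
First-order condition: 246 − 10q_i − 5Σ_{j≠i} q_j = 0.
In a symmetric equilibrium every exporter chooses the same q, so Σ_{j≠i} q_j = 2q. The condition becomes 246 − 20q = 0, giving q = 246/20 = 12.3.

12.3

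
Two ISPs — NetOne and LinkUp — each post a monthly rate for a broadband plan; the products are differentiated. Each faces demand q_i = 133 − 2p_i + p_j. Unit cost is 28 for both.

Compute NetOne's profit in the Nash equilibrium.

NetOne's profit: π = (p_{NetOne} − 28)(133 − 2p_{NetOne} + p_{LinkUp}).
∂π/∂p_{NetOne} = 189 − 4p_{NetOne} + p_{LinkUp} = 0 ⇒ p_{NetOne} = 47.25 + 0.25p_{LinkUp}.
The game is symmetric, so in equilibrium p_{LinkUp} = p_{NetOne}: the reaction function gives 0.75p_{NetOne} = 47.25, hence p_{NetOne} = 63.
q_{NetOne} = 133 − 2·63 + 63 = 70.
Profit = (63 − 28)·70 = 2450.

2450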